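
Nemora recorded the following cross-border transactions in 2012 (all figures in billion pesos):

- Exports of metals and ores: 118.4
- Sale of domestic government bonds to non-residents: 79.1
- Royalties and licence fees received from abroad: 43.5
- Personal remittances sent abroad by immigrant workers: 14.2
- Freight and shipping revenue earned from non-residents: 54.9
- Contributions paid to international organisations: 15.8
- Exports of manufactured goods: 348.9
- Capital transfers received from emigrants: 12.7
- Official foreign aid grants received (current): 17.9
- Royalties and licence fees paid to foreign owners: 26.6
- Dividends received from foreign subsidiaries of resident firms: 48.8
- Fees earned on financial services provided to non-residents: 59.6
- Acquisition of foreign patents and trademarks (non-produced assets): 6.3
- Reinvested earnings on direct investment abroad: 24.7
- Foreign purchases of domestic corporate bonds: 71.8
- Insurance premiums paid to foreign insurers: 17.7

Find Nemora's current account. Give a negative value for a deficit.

Goods: 348.9 + 118.4 = 467.3
Services: 59.6 - 17.7 + 43.5 + 54.9 - 26.6 = 113.7
Primary income: 48.8 + 24.7 = 73.5
Secondary income: 17.9 - 14.2 - 15.8 = -12.1
Current account = 467.3 + 113.7 + 73.5 + (-12.1) = 642.4
(Excluded from the current account — financial account: sale of domestic government bonds to non-residents 79.1, foreign purchases of domestic corporate bonds 71.8; capital account: capital transfers received from emigrants 12.7, acquisition of foreign patents and trademarks (non-produced assets) 6.3.)

642.4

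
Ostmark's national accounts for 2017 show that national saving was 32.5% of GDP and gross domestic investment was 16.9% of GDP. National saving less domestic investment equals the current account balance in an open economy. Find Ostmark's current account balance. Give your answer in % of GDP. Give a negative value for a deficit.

CA = S - I = 32.5 - 16.9 = 15.6

15.6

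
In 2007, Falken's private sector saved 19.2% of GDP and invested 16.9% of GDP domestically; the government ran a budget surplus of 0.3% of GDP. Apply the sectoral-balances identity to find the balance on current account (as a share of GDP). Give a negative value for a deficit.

By the sectoral-balances identity, CA = (S_private - I) + (T - G).
Private balance = 19.2 - 16.9 = 2.3
Government balance (T - G) = 0.3
CA = 2.3 + 0.3 = 2.6

2.6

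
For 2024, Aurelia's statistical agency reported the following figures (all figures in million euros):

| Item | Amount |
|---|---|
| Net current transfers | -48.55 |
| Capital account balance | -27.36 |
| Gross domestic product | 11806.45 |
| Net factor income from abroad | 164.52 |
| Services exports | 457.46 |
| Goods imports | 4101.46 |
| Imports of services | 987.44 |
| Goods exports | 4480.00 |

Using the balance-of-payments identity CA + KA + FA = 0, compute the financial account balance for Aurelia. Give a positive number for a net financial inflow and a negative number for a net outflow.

Goods balance = 4480.00 - 4101.46 = 378.54
Services balance = 457.46 - 987.44 = -529.98
Trade balance (goods + services) = 378.54 + (-529.98) = -151.44
Net primary income = 164.52
Net secondary income = -48.55
Current account = -151.44 + 164.52 + (-48.55) = -35.47
Financial account = -(-35.47 + (-27.36)) = 62.83

62.83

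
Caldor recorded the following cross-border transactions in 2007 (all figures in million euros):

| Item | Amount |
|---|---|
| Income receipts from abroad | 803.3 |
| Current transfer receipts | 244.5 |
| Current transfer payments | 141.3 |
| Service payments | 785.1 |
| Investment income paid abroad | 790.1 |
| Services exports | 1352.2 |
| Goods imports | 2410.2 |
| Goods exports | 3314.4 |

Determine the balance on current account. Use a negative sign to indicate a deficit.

1587.7

Goods balance = 3314.4 - 2410.2 = 904.2
Services balance = 1352.2 - 785.1 = 567.1
Trade balance (goods + services) = 904.2 + 567.1 = 1471.3
Net primary income = 803.3 - 790.1 = 13.2
Net secondary income = 244.5 - 141.3 = 103.2
Current account = 1471.3 + 13.2 + 103.2 = 1587.7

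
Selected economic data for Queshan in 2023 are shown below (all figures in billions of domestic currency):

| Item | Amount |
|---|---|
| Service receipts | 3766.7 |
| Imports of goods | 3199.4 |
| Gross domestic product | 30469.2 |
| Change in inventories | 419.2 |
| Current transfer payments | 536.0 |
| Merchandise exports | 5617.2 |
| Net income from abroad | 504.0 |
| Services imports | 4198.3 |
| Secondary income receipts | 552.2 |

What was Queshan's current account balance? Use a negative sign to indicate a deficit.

2506.4

Goods balance = 5617.2 - 3199.4 = 2417.8
Services balance = 3766.7 - 4198.3 = -431.6
Trade balance (goods + services) = 2417.8 + (-431.6) = 1986.2
Net primary income = 504.0
Net secondary income = 552.2 - 536.0 = 16.2
Current account = 1986.2 + 504.0 + 16.2 = 2506.4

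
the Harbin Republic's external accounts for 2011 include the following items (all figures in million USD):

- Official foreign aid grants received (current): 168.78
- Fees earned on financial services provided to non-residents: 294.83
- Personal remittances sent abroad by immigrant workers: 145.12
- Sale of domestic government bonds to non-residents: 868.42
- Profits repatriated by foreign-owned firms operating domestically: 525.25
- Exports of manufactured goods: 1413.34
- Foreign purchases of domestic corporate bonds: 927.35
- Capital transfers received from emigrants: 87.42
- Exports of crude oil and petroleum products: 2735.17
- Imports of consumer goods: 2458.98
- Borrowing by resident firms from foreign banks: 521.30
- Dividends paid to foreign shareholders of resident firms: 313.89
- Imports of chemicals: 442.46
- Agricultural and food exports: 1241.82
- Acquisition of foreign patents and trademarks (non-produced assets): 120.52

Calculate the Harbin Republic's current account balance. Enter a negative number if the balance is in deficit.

1968.24

Goods: 1241.82 + 2735.17 - 2458.98 + 1413.34 - 442.46 = 2488.89
Services: 294.83
Primary income: -313.89 - 525.25 = -839.14
Secondary income: 168.78 - 145.12 = 23.66
Current account = 2488.89 + 294.83 + (-839.14) + 23.66 = 1968.24
(Excluded from the current account — financial account: sale of domestic government bonds to non-residents 868.42, foreign purchases of domestic corporate bonds 927.35, borrowing by resident firms from foreign banks 521.30; capital account: capital transfers received from emigrants 87.42, acquisition of foreign patents and trademarks (non-produced assets) 120.52.)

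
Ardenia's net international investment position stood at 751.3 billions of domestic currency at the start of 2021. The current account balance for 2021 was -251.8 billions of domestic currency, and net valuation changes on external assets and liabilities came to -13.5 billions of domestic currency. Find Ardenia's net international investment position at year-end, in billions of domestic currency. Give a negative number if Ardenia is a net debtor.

486.0

Change in NIIP = current account + net valuation change = -251.8 + (-13.5) = -265.3
End-of-year NIIP = 751.3 + (-265.3) = 486.0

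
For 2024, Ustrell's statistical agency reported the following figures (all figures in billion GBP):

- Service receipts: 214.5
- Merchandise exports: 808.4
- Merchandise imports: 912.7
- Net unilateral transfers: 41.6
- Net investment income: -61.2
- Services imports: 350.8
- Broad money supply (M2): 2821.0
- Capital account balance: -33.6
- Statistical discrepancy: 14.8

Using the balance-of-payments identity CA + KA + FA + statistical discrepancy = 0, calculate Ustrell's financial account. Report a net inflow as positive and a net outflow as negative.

Goods balance = 808.4 - 912.7 = -104.3
Services balance = 214.5 - 350.8 = -136.3
Trade balance (goods + services) = -104.3 + (-136.3) = -240.6
Net primary income = -61.2
Net secondary income = 41.6
Current account = -240.6 + (-61.2) + 41.6 = -260.2
Financial account = -(-260.2 + (-33.6) + 14.8) = 279.0

279.0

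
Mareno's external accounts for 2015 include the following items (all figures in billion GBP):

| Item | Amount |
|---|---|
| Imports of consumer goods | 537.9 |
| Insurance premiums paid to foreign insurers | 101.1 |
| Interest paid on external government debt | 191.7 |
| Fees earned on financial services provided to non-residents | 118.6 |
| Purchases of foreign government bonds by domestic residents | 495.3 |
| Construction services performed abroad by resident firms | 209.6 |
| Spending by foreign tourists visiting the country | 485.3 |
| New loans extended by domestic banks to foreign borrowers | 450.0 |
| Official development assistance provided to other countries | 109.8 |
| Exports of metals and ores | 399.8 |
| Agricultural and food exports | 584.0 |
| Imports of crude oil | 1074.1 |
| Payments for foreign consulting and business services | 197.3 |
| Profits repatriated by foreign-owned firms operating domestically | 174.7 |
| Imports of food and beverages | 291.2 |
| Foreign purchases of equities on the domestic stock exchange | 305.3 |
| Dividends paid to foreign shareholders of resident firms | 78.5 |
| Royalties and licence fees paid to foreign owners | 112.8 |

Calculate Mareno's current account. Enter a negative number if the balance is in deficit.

Goods: -1074.1 + 584.0 - 291.2 - 537.9 + 399.8 = -919.4
Services: -112.8 + 485.3 - 197.3 + 209.6 + 118.6 - 101.1 = 402.3
Primary income: -191.7 - 174.7 - 78.5 = -444.9
Secondary income: -109.8
Current account = (-919.4) + 402.3 + (-444.9) + (-109.8) = -1071.8
(Excluded from the current account — financial account: purchases of foreign government bonds by domestic residents 495.3, new loans extended by domestic banks to foreign borrowers 450.0, foreign purchases of equities on the domestic stock exchange 305.3.)

-1071.8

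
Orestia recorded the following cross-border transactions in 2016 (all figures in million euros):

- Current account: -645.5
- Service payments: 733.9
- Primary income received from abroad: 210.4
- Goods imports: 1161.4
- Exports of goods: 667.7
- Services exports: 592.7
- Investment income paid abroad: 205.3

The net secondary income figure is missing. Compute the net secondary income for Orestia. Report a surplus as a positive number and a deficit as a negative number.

Current account = goods balance + services balance + net primary income + net secondary income
Sum of the known components = -629.8
Net secondary income = CA - (known components) = -645.5 - (-629.8) = -15.7

-15.7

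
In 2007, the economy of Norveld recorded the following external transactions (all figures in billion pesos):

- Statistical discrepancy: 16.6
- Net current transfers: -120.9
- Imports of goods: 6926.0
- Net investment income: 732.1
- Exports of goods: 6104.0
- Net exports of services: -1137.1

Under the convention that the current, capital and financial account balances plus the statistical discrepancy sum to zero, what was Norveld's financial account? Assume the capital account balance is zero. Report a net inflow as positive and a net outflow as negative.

Goods balance = 6104.0 - 6926.0 = -822.0
Services balance = -1137.1
Trade balance (goods + services) = -822.0 + (-1137.1) = -1959.1
Net primary income = 732.1
Net secondary income = -120.9
Current account = -1959.1 + 732.1 + (-120.9) = -1347.9
Financial account = -(-1347.9 + 16.6) = 1331.3

1331.3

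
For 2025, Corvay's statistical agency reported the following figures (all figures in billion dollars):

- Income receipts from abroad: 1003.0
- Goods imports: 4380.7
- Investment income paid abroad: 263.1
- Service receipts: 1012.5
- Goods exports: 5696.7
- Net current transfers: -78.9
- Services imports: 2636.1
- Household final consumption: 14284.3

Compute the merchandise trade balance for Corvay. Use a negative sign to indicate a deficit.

Goods balance = 5696.7 - 4380.7 = 1316.0

1316.0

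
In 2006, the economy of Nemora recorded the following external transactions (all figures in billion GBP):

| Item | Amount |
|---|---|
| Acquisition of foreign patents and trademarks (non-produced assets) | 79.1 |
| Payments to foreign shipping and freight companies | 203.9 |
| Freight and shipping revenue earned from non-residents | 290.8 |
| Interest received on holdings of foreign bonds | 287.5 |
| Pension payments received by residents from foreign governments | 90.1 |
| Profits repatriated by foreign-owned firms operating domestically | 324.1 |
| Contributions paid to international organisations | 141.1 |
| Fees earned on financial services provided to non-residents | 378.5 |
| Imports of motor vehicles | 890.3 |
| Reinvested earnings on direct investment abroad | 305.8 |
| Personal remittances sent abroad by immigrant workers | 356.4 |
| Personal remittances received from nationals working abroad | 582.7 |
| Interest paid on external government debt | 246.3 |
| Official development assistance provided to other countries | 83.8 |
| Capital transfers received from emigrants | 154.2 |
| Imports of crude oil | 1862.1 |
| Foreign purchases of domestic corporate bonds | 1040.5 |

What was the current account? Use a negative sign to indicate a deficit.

-2172.6

Goods: -1862.1 - 890.3 = -2752.4
Services: 290.8 - 203.9 + 378.5 = 465.4
Primary income: -246.3 + 305.8 - 324.1 + 287.5 = 22.9
Secondary income: 90.1 - 83.8 + 582.7 - 356.4 - 141.1 = 91.5
Current account = (-2752.4) + 465.4 + 22.9 + 91.5 = -2172.6
(Excluded from the current account — capital account: acquisition of foreign patents and trademarks (non-produced assets) 79.1, capital transfers received from emigrants 154.2; financial account: foreign purchases of domestic corporate bonds 1040.5.)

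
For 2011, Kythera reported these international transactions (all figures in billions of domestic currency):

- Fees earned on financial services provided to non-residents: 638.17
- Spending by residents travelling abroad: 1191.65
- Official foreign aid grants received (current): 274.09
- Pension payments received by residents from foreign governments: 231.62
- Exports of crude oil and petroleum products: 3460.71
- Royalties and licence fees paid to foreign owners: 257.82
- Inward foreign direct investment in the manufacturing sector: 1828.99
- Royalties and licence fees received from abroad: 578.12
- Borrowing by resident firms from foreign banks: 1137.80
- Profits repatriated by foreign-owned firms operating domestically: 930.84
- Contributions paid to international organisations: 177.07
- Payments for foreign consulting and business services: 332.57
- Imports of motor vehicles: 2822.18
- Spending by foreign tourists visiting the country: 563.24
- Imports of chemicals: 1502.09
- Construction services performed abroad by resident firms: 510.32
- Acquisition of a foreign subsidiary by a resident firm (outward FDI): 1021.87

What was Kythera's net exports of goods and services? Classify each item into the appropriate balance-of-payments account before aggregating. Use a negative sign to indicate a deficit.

-355.75

Goods: 3460.71 - 2822.18 - 1502.09 = -863.56
Services: 638.17 + 563.24 - 257.82 + 510.32 - 1191.65 - 332.57 + 578.12 = 507.81
Trade balance = -863.56 + 507.81 = -355.75
(Excluded from the trade balance — secondary income: official foreign aid grants received (current) 274.09, pension payments received by residents from foreign governments 231.62, contributions paid to international organisations 177.07; financial account: inward foreign direct investment in the manufacturing sector 1828.99, borrowing by resident firms from foreign banks 1137.80, acquisition of a foreign subsidiary by a resident firm (outward FDI) 1021.87; primary income: profits repatriated by foreign-owned firms operating domestically 930.84.)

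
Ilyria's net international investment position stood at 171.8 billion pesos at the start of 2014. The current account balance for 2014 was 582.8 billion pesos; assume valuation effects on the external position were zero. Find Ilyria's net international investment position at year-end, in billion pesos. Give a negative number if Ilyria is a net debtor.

With no valuation effects, change in NIIP = current account = 582.8
End-of-year NIIP = 171.8 + 582.8 = 754.6

754.6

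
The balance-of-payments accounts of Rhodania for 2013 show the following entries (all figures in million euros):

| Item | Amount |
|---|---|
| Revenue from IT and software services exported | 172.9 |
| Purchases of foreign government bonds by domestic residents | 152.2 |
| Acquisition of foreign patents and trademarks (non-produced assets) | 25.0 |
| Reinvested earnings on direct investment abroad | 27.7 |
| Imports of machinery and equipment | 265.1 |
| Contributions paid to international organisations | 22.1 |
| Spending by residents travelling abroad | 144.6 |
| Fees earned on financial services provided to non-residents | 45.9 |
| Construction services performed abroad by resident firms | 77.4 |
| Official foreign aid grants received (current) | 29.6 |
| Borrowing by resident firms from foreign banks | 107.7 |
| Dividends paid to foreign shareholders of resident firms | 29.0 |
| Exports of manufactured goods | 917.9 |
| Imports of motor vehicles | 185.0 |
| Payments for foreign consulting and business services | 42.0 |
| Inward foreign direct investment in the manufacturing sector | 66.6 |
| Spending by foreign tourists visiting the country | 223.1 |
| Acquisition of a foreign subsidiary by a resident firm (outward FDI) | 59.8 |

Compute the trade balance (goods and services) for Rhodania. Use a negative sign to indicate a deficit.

800.5

Goods: -265.1 + 917.9 - 185.0 = 467.8
Services: -42.0 + 77.4 + 45.9 - 144.6 + 223.1 + 172.9 = 332.7
Trade balance = 467.8 + 332.7 = 800.5
(Excluded from the trade balance — financial account: purchases of foreign government bonds by domestic residents 152.2, borrowing by resident firms from foreign banks 107.7, inward foreign direct investment in the manufacturing sector 66.6, acquisition of a foreign subsidiary by a resident firm (outward FDI) 59.8; capital account: acquisition of foreign patents and trademarks (non-produced assets) 25.0; primary income: reinvested earnings on direct investment abroad 27.7, dividends paid to foreign shareholders of resident firms 29.0; secondary income: contributions paid to international organisations 22.1, official foreign aid grants received (current) 29.6.)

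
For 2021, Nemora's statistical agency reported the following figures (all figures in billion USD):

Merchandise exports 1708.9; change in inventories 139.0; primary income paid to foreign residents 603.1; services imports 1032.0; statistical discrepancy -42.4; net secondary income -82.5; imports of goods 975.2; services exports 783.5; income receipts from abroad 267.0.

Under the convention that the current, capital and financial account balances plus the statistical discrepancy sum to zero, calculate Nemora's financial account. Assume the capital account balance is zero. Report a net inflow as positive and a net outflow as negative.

-24.2

Goods balance = 1708.9 - 975.2 = 733.7
Services balance = 783.5 - 1032.0 = -248.5
Trade balance (goods + services) = 733.7 + (-248.5) = 485.2
Net primary income = 267.0 - 603.1 = -336.1
Net secondary income = -82.5
Current account = 485.2 + (-336.1) + (-82.5) = 66.6
Financial account = -(66.6 + (-42.4)) = -24.2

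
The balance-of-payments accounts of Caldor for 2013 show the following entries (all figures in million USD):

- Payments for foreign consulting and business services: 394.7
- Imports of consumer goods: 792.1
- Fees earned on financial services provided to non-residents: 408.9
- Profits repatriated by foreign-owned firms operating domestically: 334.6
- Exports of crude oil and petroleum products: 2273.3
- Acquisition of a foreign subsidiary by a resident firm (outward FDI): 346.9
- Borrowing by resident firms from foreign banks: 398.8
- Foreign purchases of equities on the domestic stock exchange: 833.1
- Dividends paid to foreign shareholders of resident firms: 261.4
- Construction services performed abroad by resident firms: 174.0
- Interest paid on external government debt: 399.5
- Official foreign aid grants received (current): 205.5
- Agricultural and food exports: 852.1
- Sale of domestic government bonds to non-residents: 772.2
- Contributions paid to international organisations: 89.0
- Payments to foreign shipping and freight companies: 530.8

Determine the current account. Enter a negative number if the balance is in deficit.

Goods: -792.1 + 2273.3 + 852.1 = 2333.3
Services: -530.8 + 408.9 - 394.7 + 174.0 = -342.6
Primary income: -261.4 - 399.5 - 334.6 = -995.5
Secondary income: 205.5 - 89.0 = 116.5
Current account = 2333.3 + (-342.6) + (-995.5) + 116.5 = 1111.7
(Excluded from the current account — financial account: acquisition of a foreign subsidiary by a resident firm (outward FDI) 346.9, borrowing by resident firms from foreign banks 398.8, foreign purchases of equities on the domestic stock exchange 833.1, sale of domestic government bonds to non-residents 772.2.)

1111.7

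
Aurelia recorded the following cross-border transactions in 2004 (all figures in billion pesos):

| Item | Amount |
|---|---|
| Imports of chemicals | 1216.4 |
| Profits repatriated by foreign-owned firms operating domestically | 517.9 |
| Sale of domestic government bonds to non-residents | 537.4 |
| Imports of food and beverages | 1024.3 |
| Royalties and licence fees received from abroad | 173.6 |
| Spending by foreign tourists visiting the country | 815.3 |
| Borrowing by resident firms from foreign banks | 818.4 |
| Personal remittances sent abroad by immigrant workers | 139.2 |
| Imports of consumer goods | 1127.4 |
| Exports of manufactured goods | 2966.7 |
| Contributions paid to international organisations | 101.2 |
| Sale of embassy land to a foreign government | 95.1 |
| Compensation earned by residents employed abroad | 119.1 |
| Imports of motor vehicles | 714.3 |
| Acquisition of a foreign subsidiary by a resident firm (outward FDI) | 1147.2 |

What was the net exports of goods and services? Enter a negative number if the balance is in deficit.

-126.8

Goods: -1216.4 - 714.3 - 1024.3 - 1127.4 + 2966.7 = -1115.7
Services: 815.3 + 173.6 = 988.9
Trade balance = -1115.7 + 988.9 = -126.8
(Excluded from the trade balance — primary income: profits repatriated by foreign-owned firms operating domestically 517.9, compensation earned by residents employed abroad 119.1; financial account: sale of domestic government bonds to non-residents 537.4, borrowing by resident firms from foreign banks 818.4, acquisition of a foreign subsidiary by a resident firm (outward FDI) 1147.2; secondary income: personal remittances sent abroad by immigrant workers 139.2, contributions paid to international organisations 101.2; capital account: sale of embassy land to a foreign government 95.1.)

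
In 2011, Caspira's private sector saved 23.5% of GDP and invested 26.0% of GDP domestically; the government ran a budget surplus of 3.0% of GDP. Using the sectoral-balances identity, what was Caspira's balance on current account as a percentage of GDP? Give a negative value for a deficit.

By the sectoral-balances identity, CA = (S_private - I) + (T - G).
Private balance = 23.5 - 26.0 = -2.5
Government balance (T - G) = 3.0
CA = -2.5 + 3.0 = 0.5

0.5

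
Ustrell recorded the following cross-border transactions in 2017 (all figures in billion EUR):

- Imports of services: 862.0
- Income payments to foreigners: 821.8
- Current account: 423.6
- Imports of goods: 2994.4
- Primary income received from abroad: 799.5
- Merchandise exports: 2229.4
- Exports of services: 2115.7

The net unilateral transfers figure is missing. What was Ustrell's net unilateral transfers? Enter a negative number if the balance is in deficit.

-42.8

Current account = goods balance + services balance + net primary income + net secondary income
Sum of the known components = 466.4
Net unilateral transfers = CA - (known components) = 423.6 - 466.4 = -42.8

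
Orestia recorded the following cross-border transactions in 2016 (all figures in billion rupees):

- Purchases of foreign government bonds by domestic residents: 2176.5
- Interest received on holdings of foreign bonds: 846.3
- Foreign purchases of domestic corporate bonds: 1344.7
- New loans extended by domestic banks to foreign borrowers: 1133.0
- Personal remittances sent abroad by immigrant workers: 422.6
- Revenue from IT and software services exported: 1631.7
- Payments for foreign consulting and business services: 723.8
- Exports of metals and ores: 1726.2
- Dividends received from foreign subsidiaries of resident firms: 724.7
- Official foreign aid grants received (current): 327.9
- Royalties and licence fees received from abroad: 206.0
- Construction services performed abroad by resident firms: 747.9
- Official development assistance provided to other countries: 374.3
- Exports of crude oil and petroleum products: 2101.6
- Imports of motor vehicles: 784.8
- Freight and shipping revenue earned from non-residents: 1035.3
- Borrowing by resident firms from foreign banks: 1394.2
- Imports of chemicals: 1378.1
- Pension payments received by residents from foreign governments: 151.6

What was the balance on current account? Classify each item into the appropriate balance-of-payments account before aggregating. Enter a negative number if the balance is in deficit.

5815.6

Goods: -784.8 + 2101.6 + 1726.2 - 1378.1 = 1664.9
Services: 206.0 + 747.9 + 1035.3 - 723.8 + 1631.7 = 2897.1
Primary income: 724.7 + 846.3 = 1571.0
Secondary income: -422.6 + 327.9 - 374.3 + 151.6 = -317.4
Current account = 1664.9 + 2897.1 + 1571.0 + (-317.4) = 5815.6
(Excluded from the current account — financial account: purchases of foreign government bonds by domestic residents 2176.5, foreign purchases of domestic corporate bonds 1344.7, new loans extended by domestic banks to foreign borrowers 1133.0, borrowing by resident firms from foreign banks 1394.2.)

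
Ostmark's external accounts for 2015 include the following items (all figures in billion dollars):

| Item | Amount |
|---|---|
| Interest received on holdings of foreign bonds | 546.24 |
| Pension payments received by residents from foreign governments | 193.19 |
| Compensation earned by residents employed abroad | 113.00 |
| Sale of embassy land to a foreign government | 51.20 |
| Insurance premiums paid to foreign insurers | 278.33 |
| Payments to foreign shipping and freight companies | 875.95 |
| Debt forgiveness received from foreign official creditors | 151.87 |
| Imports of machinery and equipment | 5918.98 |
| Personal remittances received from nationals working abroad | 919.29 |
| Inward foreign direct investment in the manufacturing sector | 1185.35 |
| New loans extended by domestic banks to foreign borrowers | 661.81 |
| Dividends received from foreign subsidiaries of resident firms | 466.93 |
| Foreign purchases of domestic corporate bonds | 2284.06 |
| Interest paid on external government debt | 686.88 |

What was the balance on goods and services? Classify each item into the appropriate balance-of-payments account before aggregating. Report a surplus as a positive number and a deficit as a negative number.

-7073.26

Goods: -5918.98
Services: -278.33 - 875.95 = -1154.28
Trade balance = -5918.98 + (-1154.28) = -7073.26
(Excluded from the trade balance — primary income: interest received on holdings of foreign bonds 546.24, compensation earned by residents employed abroad 113.00, dividends received from foreign subsidiaries of resident firms 466.93, interest paid on external government debt 686.88; secondary income: pension payments received by residents from foreign governments 193.19, personal remittances received from nationals working abroad 919.29; capital account: sale of embassy land to a foreign government 51.20, debt forgiveness received from foreign official creditors 151.87; financial account: inward foreign direct investment in the manufacturing sector 1185.35, new loans extended by domestic banks to foreign borrowers 661.81, foreign purchases of domestic corporate bonds 2284.06.)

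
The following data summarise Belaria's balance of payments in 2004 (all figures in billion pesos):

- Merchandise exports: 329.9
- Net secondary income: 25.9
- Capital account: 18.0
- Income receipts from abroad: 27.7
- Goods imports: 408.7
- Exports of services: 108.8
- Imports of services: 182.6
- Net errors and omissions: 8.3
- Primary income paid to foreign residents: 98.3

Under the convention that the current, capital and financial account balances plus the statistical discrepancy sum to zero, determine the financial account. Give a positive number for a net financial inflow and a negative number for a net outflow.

Goods balance = 329.9 - 408.7 = -78.8
Services balance = 108.8 - 182.6 = -73.8
Trade balance (goods + services) = -78.8 + (-73.8) = -152.6
Net primary income = 27.7 - 98.3 = -70.6
Net secondary income = 25.9
Current account = -152.6 + (-70.6) + 25.9 = -197.3
Financial account = -(-197.3 + 18.0 + 8.3) = 171.0

171.0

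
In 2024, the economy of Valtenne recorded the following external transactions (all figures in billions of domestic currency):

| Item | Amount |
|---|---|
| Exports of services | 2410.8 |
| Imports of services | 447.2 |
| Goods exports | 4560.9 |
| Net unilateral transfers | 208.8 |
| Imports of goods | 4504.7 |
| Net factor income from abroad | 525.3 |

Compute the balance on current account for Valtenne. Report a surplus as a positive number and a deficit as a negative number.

2753.9

Goods balance = 4560.9 - 4504.7 = 56.2
Services balance = 2410.8 - 447.2 = 1963.6
Trade balance (goods + services) = 56.2 + 1963.6 = 2019.8
Net primary income = 525.3
Net secondary income = 208.8
Current account = 2019.8 + 525.3 + 208.8 = 2753.9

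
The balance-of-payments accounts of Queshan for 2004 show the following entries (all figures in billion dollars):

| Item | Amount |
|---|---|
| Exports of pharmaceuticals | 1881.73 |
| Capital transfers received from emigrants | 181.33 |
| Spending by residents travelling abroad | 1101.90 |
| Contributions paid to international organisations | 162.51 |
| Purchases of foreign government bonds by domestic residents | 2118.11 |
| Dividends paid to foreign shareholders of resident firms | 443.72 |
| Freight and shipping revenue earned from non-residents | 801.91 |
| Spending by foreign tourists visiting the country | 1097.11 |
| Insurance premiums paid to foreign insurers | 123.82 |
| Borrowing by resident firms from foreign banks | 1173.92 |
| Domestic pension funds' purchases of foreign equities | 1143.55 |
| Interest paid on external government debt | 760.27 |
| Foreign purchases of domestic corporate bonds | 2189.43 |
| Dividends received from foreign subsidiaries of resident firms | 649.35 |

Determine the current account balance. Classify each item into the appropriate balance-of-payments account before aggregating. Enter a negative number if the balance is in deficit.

1837.88

Goods: 1881.73
Services: -123.82 + 801.91 - 1101.90 + 1097.11 = 673.30
Primary income: -443.72 - 760.27 + 649.35 = -554.64
Secondary income: -162.51
Current account = 1881.73 + 673.30 + (-554.64) + (-162.51) = 1837.88
(Excluded from the current account — capital account: capital transfers received from emigrants 181.33; financial account: purchases of foreign government bonds by domestic residents 2118.11, borrowing by resident firms from foreign banks 1173.92, domestic pension funds' purchases of foreign equities 1143.55, foreign purchases of domestic corporate bonds 2189.43.)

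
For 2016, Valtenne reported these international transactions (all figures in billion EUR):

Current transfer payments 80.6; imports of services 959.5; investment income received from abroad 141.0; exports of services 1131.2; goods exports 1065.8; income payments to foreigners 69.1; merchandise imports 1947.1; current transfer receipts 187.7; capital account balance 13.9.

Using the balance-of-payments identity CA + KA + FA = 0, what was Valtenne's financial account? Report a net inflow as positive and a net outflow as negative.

516.7

Goods balance = 1065.8 - 1947.1 = -881.3
Services balance = 1131.2 - 959.5 = 171.7
Trade balance (goods + services) = -881.3 + 171.7 = -709.6
Net primary income = 141.0 - 69.1 = 71.9
Net secondary income = 187.7 - 80.6 = 107.1
Current account = -709.6 + 71.9 + 107.1 = -530.6
Financial account = -(-530.6 + 13.9) = 516.7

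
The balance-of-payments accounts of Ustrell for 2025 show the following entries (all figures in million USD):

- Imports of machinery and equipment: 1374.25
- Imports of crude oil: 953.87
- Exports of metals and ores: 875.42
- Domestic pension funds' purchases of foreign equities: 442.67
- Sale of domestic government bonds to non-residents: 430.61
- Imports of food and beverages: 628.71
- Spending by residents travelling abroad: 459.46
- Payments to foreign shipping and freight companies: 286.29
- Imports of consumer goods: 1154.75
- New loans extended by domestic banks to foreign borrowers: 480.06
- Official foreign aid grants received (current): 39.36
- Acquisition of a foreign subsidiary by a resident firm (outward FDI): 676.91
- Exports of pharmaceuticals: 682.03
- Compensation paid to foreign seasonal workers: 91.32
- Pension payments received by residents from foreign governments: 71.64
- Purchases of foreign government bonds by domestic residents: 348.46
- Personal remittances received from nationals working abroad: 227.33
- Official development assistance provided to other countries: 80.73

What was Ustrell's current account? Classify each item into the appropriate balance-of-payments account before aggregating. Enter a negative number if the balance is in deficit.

-3133.60

Goods: -1154.75 + 875.42 - 1374.25 - 953.87 + 682.03 - 628.71 = -2554.13
Services: -459.46 - 286.29 = -745.75
Primary income: -91.32
Secondary income: 71.64 + 227.33 - 80.73 + 39.36 = 257.60
Current account = (-2554.13) + (-745.75) + (-91.32) + 257.60 = -3133.60
(Excluded from the current account — financial account: domestic pension funds' purchases of foreign equities 442.67, sale of domestic government bonds to non-residents 430.61, new loans extended by domestic banks to foreign borrowers 480.06, acquisition of a foreign subsidiary by a resident firm (outward FDI) 676.91, purchases of foreign government bonds by domestic residents 348.46.)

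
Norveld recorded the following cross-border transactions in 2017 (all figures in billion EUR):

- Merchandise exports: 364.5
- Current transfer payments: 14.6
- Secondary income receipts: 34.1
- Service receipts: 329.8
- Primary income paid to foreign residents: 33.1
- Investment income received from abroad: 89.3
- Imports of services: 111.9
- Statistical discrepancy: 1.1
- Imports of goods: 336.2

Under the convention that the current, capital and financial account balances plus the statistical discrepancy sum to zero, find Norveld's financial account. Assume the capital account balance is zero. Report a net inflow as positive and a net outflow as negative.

-323.0

Goods balance = 364.5 - 336.2 = 28.3
Services balance = 329.8 - 111.9 = 217.9
Trade balance (goods + services) = 28.3 + 217.9 = 246.2
Net primary income = 89.3 - 33.1 = 56.2
Net secondary income = 34.1 - 14.6 = 19.5
Current account = 246.2 + 56.2 + 19.5 = 321.9
Financial account = -(321.9 + 1.1) = -323.0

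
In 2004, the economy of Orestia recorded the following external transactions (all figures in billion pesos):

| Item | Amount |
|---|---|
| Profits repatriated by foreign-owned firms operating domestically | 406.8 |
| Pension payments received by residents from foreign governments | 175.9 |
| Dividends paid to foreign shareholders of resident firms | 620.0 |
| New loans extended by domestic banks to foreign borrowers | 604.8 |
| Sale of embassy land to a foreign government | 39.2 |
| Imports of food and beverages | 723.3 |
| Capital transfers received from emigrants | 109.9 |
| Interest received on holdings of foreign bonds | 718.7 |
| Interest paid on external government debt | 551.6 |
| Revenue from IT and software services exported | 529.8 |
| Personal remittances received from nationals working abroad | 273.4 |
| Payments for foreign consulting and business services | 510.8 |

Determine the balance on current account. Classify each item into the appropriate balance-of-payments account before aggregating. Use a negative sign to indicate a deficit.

Goods: -723.3
Services: -510.8 + 529.8 = 19.0
Primary income: -406.8 - 620.0 + 718.7 - 551.6 = -859.7
Secondary income: 175.9 + 273.4 = 449.3
Current account = (-723.3) + 19.0 + (-859.7) + 449.3 = -1114.7
(Excluded from the current account — financial account: new loans extended by domestic banks to foreign borrowers 604.8; capital account: sale of embassy land to a foreign government 39.2, capital transfers received from emigrants 109.9.)

-1114.7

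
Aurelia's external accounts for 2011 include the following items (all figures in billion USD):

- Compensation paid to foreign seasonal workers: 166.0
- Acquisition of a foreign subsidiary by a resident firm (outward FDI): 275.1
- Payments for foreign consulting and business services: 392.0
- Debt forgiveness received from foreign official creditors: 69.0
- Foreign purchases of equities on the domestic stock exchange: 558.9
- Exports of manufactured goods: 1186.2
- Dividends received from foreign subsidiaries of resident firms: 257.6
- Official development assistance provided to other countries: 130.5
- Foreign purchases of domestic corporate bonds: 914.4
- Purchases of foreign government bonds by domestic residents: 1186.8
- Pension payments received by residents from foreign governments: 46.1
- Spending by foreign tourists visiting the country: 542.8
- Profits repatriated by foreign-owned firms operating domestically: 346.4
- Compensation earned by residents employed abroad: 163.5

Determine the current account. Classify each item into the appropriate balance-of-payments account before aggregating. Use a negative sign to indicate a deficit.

1161.3

Goods: 1186.2
Services: -392.0 + 542.8 = 150.8
Primary income: 163.5 + 257.6 - 166.0 - 346.4 = -91.3
Secondary income: 46.1 - 130.5 = -84.4
Current account = 1186.2 + 150.8 + (-91.3) + (-84.4) = 1161.3
(Excluded from the current account — financial account: acquisition of a foreign subsidiary by a resident firm (outward FDI) 275.1, foreign purchases of equities on the domestic stock exchange 558.9, foreign purchases of domestic corporate bonds 914.4, purchases of foreign government bonds by domestic residents 1186.8; capital account: debt forgiveness received from foreign official creditors 69.0.)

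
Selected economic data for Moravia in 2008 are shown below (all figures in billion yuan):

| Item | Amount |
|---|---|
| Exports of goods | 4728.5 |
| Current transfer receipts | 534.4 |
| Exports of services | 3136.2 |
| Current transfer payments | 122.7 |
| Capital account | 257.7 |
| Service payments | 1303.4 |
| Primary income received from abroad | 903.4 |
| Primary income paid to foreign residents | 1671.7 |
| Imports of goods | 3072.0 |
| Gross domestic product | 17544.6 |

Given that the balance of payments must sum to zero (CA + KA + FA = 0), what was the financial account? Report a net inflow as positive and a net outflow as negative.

-3390.4

Goods balance = 4728.5 - 3072.0 = 1656.5
Services balance = 3136.2 - 1303.4 = 1832.8
Trade balance (goods + services) = 1656.5 + 1832.8 = 3489.3
Net primary income = 903.4 - 1671.7 = -768.3
Net secondary income = 534.4 - 122.7 = 411.7
Current account = 3489.3 + (-768.3) + 411.7 = 3132.7
Financial account = -(3132.7 + 257.7) = -3390.4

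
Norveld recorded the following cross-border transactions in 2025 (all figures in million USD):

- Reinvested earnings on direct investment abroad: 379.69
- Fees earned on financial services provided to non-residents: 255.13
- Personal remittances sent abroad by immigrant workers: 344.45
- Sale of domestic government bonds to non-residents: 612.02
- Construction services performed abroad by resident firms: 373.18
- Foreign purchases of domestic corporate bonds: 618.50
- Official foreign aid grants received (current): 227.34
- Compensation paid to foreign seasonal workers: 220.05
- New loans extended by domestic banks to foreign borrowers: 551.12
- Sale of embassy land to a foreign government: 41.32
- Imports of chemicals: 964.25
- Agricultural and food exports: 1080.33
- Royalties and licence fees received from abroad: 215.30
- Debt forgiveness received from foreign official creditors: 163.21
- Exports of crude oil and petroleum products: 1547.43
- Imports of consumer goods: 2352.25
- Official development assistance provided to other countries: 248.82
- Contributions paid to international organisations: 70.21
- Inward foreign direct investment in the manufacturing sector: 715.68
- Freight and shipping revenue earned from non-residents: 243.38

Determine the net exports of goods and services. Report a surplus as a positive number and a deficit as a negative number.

Goods: 1547.43 - 2352.25 + 1080.33 - 964.25 = -688.74
Services: 255.13 + 243.38 + 215.30 + 373.18 = 1086.99
Trade balance = -688.74 + 1086.99 = 398.25
(Excluded from the trade balance — primary income: reinvested earnings on direct investment abroad 379.69, compensation paid to foreign seasonal workers 220.05; secondary income: personal remittances sent abroad by immigrant workers 344.45, official foreign aid grants received (current) 227.34, official development assistance provided to other countries 248.82, contributions paid to international organisations 70.21; financial account: sale of domestic government bonds to non-residents 612.02, foreign purchases of domestic corporate bonds 618.50, new loans extended by domestic banks to foreign borrowers 551.12, inward foreign direct investment in the manufacturing sector 715.68; capital account: sale of embassy land to a foreign government 41.32, debt forgiveness received from foreign official creditors 163.21.)

398.25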